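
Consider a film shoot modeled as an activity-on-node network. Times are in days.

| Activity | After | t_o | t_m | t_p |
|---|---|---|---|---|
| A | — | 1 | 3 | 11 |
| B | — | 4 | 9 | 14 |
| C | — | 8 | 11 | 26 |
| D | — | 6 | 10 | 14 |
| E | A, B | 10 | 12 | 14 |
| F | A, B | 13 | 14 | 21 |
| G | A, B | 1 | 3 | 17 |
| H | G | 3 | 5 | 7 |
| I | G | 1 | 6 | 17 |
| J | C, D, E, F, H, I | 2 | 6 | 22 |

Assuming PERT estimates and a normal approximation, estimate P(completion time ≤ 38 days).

te_A = (1 + 4·3 + 11)/6 = 24/6 = 4; σ²_A = ((11−1)/6)² = 2.778
te_B = (4 + 4·9 + 14)/6 = 54/6 = 9; σ²_B = ((14−4)/6)² = 2.778
te_C = (8 + 4·11 + 26)/6 = 78/6 = 13; σ²_C = ((26−8)/6)² = 9.000
te_D = (6 + 4·10 + 14)/6 = 60/6 = 10; σ²_D = ((14−6)/6)² = 1.778
te_E = (10 + 4·12 + 14)/6 = 72/6 = 12; σ²_E = ((14−10)/6)² = 0.444
te_F = (13 + 4·14 + 21)/6 = 90/6 = 15; σ²_F = ((21−13)/6)² = 1.778
te_G = (1 + 4·3 + 17)/6 = 30/6 = 5; σ²_G = ((17−1)/6)² = 7.111
te_H = (3 + 4·5 + 7)/6 = 30/6 = 5; σ²_H = ((7−3)/6)² = 0.444
te_I = (1 + 4·6 + 17)/6 = 42/6 = 7; σ²_I = ((17−1)/6)² = 7.111
te_J = (2 + 4·6 + 22)/6 = 48/6 = 8; σ²_J = ((22−2)/6)² = 11.111

Forward pass:
ES_A = 0; EF_A = 4
ES_B = 0; EF_B = 9
ES_C = 0; EF_C = 13
ES_D = 0; EF_D = 10
ES_E = max(EF_A=4, EF_B=9) = 9; EF_E = 9+12 = 21
ES_F = max(EF_A=4, EF_B=9) = 9; EF_F = 9+15 = 24
ES_G = max(EF_A=4, EF_B=9) = 9; EF_G = 9+5 = 14
ES_H = 14; EF_H = 14+5 = 19
ES_I = 14; EF_I = 14+7 = 21
ES_J = max(EF_C=13, EF_D=10, EF_E=21, EF_F=24, EF_H=19, EF_I=21) = 24; EF_J = 24+8 = 32
Expected project duration μ = 32 days. Critical path: B → F → J.

Variance along critical path = 2.778 + 1.778 + 11.111 = 15.667; σ = √15.667 = 3.958 days.
Z = (38 − 32) / 3.958 = 1.516
P(T ≤ 38) = Φ(1.516) ≈ 0.935

0.935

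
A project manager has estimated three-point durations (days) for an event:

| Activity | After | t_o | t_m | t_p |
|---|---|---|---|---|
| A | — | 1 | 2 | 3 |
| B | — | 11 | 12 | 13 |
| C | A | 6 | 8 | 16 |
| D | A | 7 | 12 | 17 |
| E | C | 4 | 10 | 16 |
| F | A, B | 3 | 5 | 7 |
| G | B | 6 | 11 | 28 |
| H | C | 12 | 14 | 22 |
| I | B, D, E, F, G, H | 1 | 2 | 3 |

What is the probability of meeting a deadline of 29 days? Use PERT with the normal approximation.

0.661

te_A = (1 + 4·2 + 3)/6 = 12/6 = 2; σ²_A = ((3−1)/6)² = 0.111
te_B = (11 + 4·12 + 13)/6 = 72/6 = 12; σ²_B = ((13−11)/6)² = 0.111
te_C = (6 + 4·8 + 16)/6 = 54/6 = 9; σ²_C = ((16−6)/6)² = 2.778
te_D = (7 + 4·12 + 17)/6 = 72/6 = 12; σ²_D = ((17−7)/6)² = 2.778
te_E = (4 + 4·10 + 16)/6 = 60/6 = 10; σ²_E = ((16−4)/6)² = 4.000
te_F = (3 + 4·5 + 7)/6 = 30/6 = 5; σ²_F = ((7−3)/6)² = 0.444
te_G = (6 + 4·11 + 28)/6 = 78/6 = 13; σ²_G = ((28−6)/6)² = 13.444
te_H = (12 + 4·14 + 22)/6 = 90/6 = 15; σ²_H = ((22−12)/6)² = 2.778
te_I = (1 + 4·2 + 3)/6 = 12/6 = 2; σ²_I = ((3−1)/6)² = 0.111

Forward pass:
ES_A = 0; EF_A = 2
ES_B = 0; EF_B = 12
ES_C = 2; EF_C = 2+9 = 11
ES_D = 2; EF_D = 2+12 = 14
ES_E = 11; EF_E = 11+10 = 21
ES_F = max(EF_A=2, EF_B=12) = 12; EF_F = 12+5 = 17
ES_G = 12; EF_G = 12+13 = 25
ES_H = 11; EF_H = 11+15 = 26
ES_I = max(EF_B=12, EF_D=14, EF_E=21, EF_F=17, EF_G=25, EF_H=26) = 26; EF_I = 26+2 = 28
Expected project duration μ = 28 days. Critical path: A → C → H → I.

Variance along critical path = 0.111 + 2.778 + 2.778 + 0.111 = 5.778; σ = √5.778 = 2.404 days.
Z = (29 − 28) / 2.404 = 0.416
P(T ≤ 29) = Φ(0.416) ≈ 0.661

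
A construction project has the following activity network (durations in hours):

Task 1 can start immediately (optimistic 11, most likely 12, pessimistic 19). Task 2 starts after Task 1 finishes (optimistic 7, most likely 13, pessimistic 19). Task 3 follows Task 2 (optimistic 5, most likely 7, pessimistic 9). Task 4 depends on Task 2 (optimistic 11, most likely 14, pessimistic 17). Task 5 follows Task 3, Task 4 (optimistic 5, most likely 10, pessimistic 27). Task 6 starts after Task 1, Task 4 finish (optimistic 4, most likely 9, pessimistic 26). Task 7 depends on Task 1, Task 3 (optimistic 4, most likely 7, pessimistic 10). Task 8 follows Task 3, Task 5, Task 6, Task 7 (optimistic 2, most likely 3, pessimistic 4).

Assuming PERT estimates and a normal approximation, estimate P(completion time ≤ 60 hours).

te_Task 1 = (11 + 4·12 + 19)/6 = 78/6 = 13; σ²_Task 1 = ((19−11)/6)² = 1.778
te_Task 2 = (7 + 4·13 + 19)/6 = 78/6 = 13; σ²_Task 2 = ((19−7)/6)² = 4.000
te_Task 3 = (5 + 4·7 + 9)/6 = 42/6 = 7; σ²_Task 3 = ((9−5)/6)² = 0.444
te_Task 4 = (11 + 4·14 + 17)/6 = 84/6 = 14; σ²_Task 4 = ((17−11)/6)² = 1.000
te_Task 5 = (5 + 4·10 + 27)/6 = 72/6 = 12; σ²_Task 5 = ((27−5)/6)² = 13.444
te_Task 6 = (4 + 4·9 + 26)/6 = 66/6 = 11; σ²_Task 6 = ((26−4)/6)² = 13.444
te_Task 7 = (4 + 4·7 + 10)/6 = 42/6 = 7; σ²_Task 7 = ((10−4)/6)² = 1.000
te_Task 8 = (2 + 4·3 + 4)/6 = 18/6 = 3; σ²_Task 8 = ((4−2)/6)² = 0.111

Forward pass:
ES_Task 1 = 0; EF_Task 1 = 13
ES_Task 2 = 13; EF_Task 2 = 13+13 = 26
ES_Task 3 = 26; EF_Task 3 = 26+7 = 33
ES_Task 4 = 26; EF_Task 4 = 26+14 = 40
ES_Task 5 = max(EF_Task 3=33, EF_Task 4=40) = 40; EF_Task 5 = 40+12 = 52
ES_Task 6 = max(EF_Task 1=13, EF_Task 4=40) = 40; EF_Task 6 = 40+11 = 51
ES_Task 7 = max(EF_Task 1=13, EF_Task 3=33) = 33; EF_Task 7 = 33+7 = 40
ES_Task 8 = max(EF_Task 3=33, EF_Task 5=52, EF_Task 6=51, EF_Task 7=40) = 52; EF_Task 8 = 52+3 = 55
Expected project duration μ = 55 hours. Critical path: Task 1 → Task 2 → Task 4 → Task 5 → Task 8.

Variance along critical path = 1.778 + 4.000 + 1.000 + 13.444 + 0.111 = 20.333; σ = √20.333 = 4.509 hours.
Z = (60 − 55) / 4.509 = 1.109
P(T ≤ 60) = Φ(1.109) ≈ 0.866

0.866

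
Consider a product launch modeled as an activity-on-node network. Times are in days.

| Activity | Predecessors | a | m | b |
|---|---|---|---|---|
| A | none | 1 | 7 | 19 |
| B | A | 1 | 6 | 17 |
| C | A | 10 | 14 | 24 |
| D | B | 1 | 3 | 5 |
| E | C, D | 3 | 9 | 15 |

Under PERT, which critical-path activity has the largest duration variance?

A

te_A = (1 + 4·7 + 19)/6 = 48/6 = 8; σ²_A = ((19−1)/6)² = 9.000
te_B = (1 + 4·6 + 17)/6 = 42/6 = 7; σ²_B = ((17−1)/6)² = 7.111
te_C = (10 + 4·14 + 24)/6 = 90/6 = 15; σ²_C = ((24−10)/6)² = 5.444
te_D = (1 + 4·3 + 5)/6 = 18/6 = 3; σ²_D = ((5−1)/6)² = 0.444
te_E = (3 + 4·9 + 15)/6 = 54/6 = 9; σ²_E = ((15−3)/6)² = 4.000

Forward pass:
ES_A = 0; EF_A = 8
ES_B = 8; EF_B = 8+7 = 15
ES_C = 8; EF_C = 8+15 = 23
ES_D = 15; EF_D = 15+3 = 18
ES_E = max(EF_C=23, EF_D=18) = 23; EF_E = 23+9 = 32
Expected project duration μ = 32 days. Critical path: A → C → E.

Variances on critical path: σ²_A=9.000, σ²_C=5.444, σ²_E=4.000.
Largest is σ²_A = 9.000.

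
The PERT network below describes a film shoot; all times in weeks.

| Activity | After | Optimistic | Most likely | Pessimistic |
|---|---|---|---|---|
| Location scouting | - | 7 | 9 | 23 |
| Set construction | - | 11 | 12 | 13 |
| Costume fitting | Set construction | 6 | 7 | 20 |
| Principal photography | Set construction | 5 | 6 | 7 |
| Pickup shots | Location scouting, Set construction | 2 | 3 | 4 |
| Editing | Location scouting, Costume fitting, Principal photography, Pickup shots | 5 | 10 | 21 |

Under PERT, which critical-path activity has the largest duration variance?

Editing

te_Location scouting = (7 + 4·9 + 23)/6 = 66/6 = 11; σ²_Location scouting = ((23−7)/6)² = 7.111
te_Set construction = (11 + 4·12 + 13)/6 = 72/6 = 12; σ²_Set construction = ((13−11)/6)² = 0.111
te_Costume fitting = (6 + 4·7 + 20)/6 = 54/6 = 9; σ²_Costume fitting = ((20−6)/6)² = 5.444
te_Principal photography = (5 + 4·6 + 7)/6 = 36/6 = 6; σ²_Principal photography = ((7−5)/6)² = 0.111
te_Pickup shots = (2 + 4·3 + 4)/6 = 18/6 = 3; σ²_Pickup shots = ((4−2)/6)² = 0.111
te_Editing = (5 + 4·10 + 21)/6 = 66/6 = 11; σ²_Editing = ((21−5)/6)² = 7.111

Forward pass:
ES_Location scouting = 0; EF_Location scouting = 11
ES_Set construction = 0; EF_Set construction = 12
ES_Costume fitting = 12; EF_Costume fitting = 12+9 = 21
ES_Principal photography = 12; EF_Principal photography = 12+6 = 18
ES_Pickup shots = max(EF_Location scouting=11, EF_Set construction=12) = 12; EF_Pickup shots = 12+3 = 15
ES_Editing = max(EF_Location scouting=11, EF_Costume fitting=21, EF_Principal photography=18, EF_Pickup shots=15) = 21; EF_Editing = 21+11 = 32
Expected project duration μ = 32 weeks. Critical path: Set construction → Costume fitting → Editing.

Variances on critical path: σ²_Set construction=0.111, σ²_Costume fitting=5.444, σ²_Editing=7.111.
Largest is σ²_Editing = 7.111.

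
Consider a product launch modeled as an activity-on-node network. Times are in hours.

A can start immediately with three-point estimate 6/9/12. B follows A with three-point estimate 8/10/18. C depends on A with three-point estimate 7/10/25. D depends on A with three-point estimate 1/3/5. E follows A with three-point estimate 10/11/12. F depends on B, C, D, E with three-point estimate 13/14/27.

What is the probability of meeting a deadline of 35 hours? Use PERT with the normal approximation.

te_A = (6 + 4·9 + 12)/6 = 54/6 = 9; σ²_A = ((12−6)/6)² = 1.000
te_B = (8 + 4·10 + 18)/6 = 66/6 = 11; σ²_B = ((18−8)/6)² = 2.778
te_C = (7 + 4·10 + 25)/6 = 72/6 = 12; σ²_C = ((25−7)/6)² = 9.000
te_D = (1 + 4·3 + 5)/6 = 18/6 = 3; σ²_D = ((5−1)/6)² = 0.444
te_E = (10 + 4·11 + 12)/6 = 66/6 = 11; σ²_E = ((12−10)/6)² = 0.111
te_F = (13 + 4·14 + 27)/6 = 96/6 = 16; σ²_F = ((27−13)/6)² = 5.444

Forward pass:
ES_A = 0; EF_A = 9
ES_B = 9; EF_B = 9+11 = 20
ES_C = 9; EF_C = 9+12 = 21
ES_D = 9; EF_D = 9+3 = 12
ES_E = 9; EF_E = 9+11 = 20
ES_F = max(EF_B=20, EF_C=21, EF_D=12, EF_E=20) = 21; EF_F = 21+16 = 37
Expected project duration μ = 37 hours. Critical path: A → C → F.

Variance along critical path = 1.000 + 9.000 + 5.444 = 15.444; σ = √15.444 = 3.930 hours.
Z = (35 − 37) / 3.930 = -0.509
P(T ≤ 35) = Φ(-0.509) ≈ 0.305

0.305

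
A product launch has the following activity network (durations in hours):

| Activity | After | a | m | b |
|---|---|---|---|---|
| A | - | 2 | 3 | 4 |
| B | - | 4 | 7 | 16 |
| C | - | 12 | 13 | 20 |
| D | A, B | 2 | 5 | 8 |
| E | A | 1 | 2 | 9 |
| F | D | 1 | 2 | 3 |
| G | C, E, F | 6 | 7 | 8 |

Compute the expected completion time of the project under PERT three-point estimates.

22 hours

te_A = (2 + 4·3 + 4)/6 = 18/6 = 3
te_B = (4 + 4·7 + 16)/6 = 48/6 = 8
te_C = (12 + 4·13 + 20)/6 = 84/6 = 14
te_D = (2 + 4·5 + 8)/6 = 30/6 = 5
te_E = (1 + 4·2 + 9)/6 = 18/6 = 3
te_F = (1 + 4·2 + 3)/6 = 12/6 = 2
te_G = (6 + 4·7 + 8)/6 = 42/6 = 7

Forward pass:
ES_A = 0; EF_A = 3
ES_B = 0; EF_B = 8
ES_C = 0; EF_C = 14
ES_D = max(EF_A=3, EF_B=8) = 8; EF_D = 8+5 = 13
ES_E = 3; EF_E = 3+3 = 6
ES_F = 13; EF_F = 13+2 = 15
ES_G = max(EF_C=14, EF_E=6, EF_F=15) = 15; EF_G = 15+7 = 22
Expected project duration μ = 22 hours. Critical path: B → D → F → G.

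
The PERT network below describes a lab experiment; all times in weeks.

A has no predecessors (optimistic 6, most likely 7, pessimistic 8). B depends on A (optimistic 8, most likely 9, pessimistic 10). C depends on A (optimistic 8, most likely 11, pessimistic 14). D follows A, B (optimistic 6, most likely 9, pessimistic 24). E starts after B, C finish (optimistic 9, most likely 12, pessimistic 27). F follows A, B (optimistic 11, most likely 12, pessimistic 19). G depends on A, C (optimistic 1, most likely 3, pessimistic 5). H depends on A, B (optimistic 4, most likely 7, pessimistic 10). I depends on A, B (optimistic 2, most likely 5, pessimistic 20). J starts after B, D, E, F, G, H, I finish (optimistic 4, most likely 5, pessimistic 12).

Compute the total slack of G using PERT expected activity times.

te_A = (6 + 4·7 + 8)/6 = 42/6 = 7
te_B = (8 + 4·9 + 10)/6 = 54/6 = 9
te_C = (8 + 4·11 + 14)/6 = 66/6 = 11
te_D = (6 + 4·9 + 24)/6 = 66/6 = 11
te_E = (9 + 4·12 + 27)/6 = 84/6 = 14
te_F = (11 + 4·12 + 19)/6 = 78/6 = 13
te_G = (1 + 4·3 + 5)/6 = 18/6 = 3
te_H = (4 + 4·7 + 10)/6 = 42/6 = 7
te_I = (2 + 4·5 + 20)/6 = 42/6 = 7
te_J = (4 + 4·5 + 12)/6 = 36/6 = 6

Forward pass:
ES_A = 0; EF_A = 7
ES_B = 7; EF_B = 7+9 = 16
ES_C = 7; EF_C = 7+11 = 18
ES_D = max(EF_A=7, EF_B=16) = 16; EF_D = 16+11 = 27
ES_E = max(EF_B=16, EF_C=18) = 18; EF_E = 18+14 = 32
ES_F = max(EF_A=7, EF_B=16) = 16; EF_F = 16+13 = 29
ES_G = max(EF_A=7, EF_C=18) = 18; EF_G = 18+3 = 21
ES_H = max(EF_A=7, EF_B=16) = 16; EF_H = 16+7 = 23
ES_I = max(EF_A=7, EF_B=16) = 16; EF_I = 16+7 = 23
ES_J = max(EF_B=16, EF_D=27, EF_E=32, EF_F=29, EF_G=21, EF_H=23, EF_I=23) = 32; EF_J = 32+6 = 38
Expected project duration μ = 38 weeks. Critical path: A → C → E → J.

Backward pass:
LF_J = 38; LS_J = 38−6 = 32
LF_I = LS_J = 32; LS_I = 32−7 = 25
LF_H = LS_J = 32; LS_H = 32−7 = 25
LF_G = LS_J = 32; LS_G = 32−3 = 29
LF_F = LS_J = 32; LS_F = 32−13 = 19
LF_E = LS_J = 32; LS_E = 32−14 = 18
LF_D = LS_J = 32; LS_D = 32−11 = 21
LF_C = min(LS_E=18, LS_G=29) = 18; LS_C = 18−11 = 7
LF_B = min(LS_D=21, LS_E=18, LS_F=19, LS_H=25, LS_I=25, LS_J=32) = 18; LS_B = 18−9 = 9
LF_A = min(LS_B=9, LS_C=7, LS_D=21, LS_F=19, LS_G=29, LS_H=25, LS_I=25) = 7; LS_A = 7−7 = 0
Slack_G = LS_G − ES_G = 29 − 18 = 11

11 weeks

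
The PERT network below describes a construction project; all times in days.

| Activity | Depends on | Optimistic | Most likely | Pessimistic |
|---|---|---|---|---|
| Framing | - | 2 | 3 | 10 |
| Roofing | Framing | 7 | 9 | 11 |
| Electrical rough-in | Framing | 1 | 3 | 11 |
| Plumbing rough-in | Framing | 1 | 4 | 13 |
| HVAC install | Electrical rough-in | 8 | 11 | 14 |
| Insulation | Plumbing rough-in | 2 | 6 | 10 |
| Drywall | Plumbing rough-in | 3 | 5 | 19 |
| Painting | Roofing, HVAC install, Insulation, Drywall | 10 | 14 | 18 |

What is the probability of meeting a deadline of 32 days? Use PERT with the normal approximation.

te_Framing = (2 + 4·3 + 10)/6 = 24/6 = 4; σ²_Framing = ((10−2)/6)² = 1.778
te_Roofing = (7 + 4·9 + 11)/6 = 54/6 = 9; σ²_Roofing = ((11−7)/6)² = 0.444
te_Electrical rough-in = (1 + 4·3 + 11)/6 = 24/6 = 4; σ²_Electrical rough-in = ((11−1)/6)² = 2.778
te_Plumbing rough-in = (1 + 4·4 + 13)/6 = 30/6 = 5; σ²_Plumbing rough-in = ((13−1)/6)² = 4.000
te_HVAC install = (8 + 4·11 + 14)/6 = 66/6 = 11; σ²_HVAC install = ((14−8)/6)² = 1.000
te_Insulation = (2 + 4·6 + 10)/6 = 36/6 = 6; σ²_Insulation = ((10−2)/6)² = 1.778
te_Drywall = (3 + 4·5 + 19)/6 = 42/6 = 7; σ²_Drywall = ((19−3)/6)² = 7.111
te_Painting = (10 + 4·14 + 18)/6 = 84/6 = 14; σ²_Painting = ((18−10)/6)² = 1.778

Forward pass:
ES_Framing = 0; EF_Framing = 4
ES_Roofing = 4; EF_Roofing = 4+9 = 13
ES_Electrical rough-in = 4; EF_Electrical rough-in = 4+4 = 8
ES_Plumbing rough-in = 4; EF_Plumbing rough-in = 4+5 = 9
ES_HVAC install = 8; EF_HVAC install = 8+11 = 19
ES_Insulation = 9; EF_Insulation = 9+6 = 15
ES_Drywall = 9; EF_Drywall = 9+7 = 16
ES_Painting = max(EF_Roofing=13, EF_HVAC install=19, EF_Insulation=15, EF_Drywall=16) = 19; EF_Painting = 19+14 = 33
Expected project duration μ = 33 days. Critical path: Framing → Electrical rough-in → HVAC install → Painting.

Variance along critical path = 1.778 + 2.778 + 1.000 + 1.778 = 7.333; σ = √7.333 = 2.708 days.
Z = (32 − 33) / 2.708 = -0.369
P(T ≤ 32) = Φ(-0.369) ≈ 0.356

0.356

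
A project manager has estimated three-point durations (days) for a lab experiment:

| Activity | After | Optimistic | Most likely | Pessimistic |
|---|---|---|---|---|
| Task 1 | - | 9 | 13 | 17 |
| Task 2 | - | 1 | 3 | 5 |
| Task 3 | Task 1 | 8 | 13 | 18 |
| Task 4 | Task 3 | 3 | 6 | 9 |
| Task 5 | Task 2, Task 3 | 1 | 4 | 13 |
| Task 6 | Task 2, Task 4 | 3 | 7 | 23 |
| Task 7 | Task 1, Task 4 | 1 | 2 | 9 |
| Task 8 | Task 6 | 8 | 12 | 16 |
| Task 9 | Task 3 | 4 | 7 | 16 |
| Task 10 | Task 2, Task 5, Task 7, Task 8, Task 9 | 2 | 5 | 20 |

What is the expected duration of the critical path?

te_Task 1 = (9 + 4·13 + 17)/6 = 78/6 = 13
te_Task 2 = (1 + 4·3 + 5)/6 = 18/6 = 3
te_Task 3 = (8 + 4·13 + 18)/6 = 78/6 = 13
te_Task 4 = (3 + 4·6 + 9)/6 = 36/6 = 6
te_Task 5 = (1 + 4·4 + 13)/6 = 30/6 = 5
te_Task 6 = (3 + 4·7 + 23)/6 = 54/6 = 9
te_Task 7 = (1 + 4·2 + 9)/6 = 18/6 = 3
te_Task 8 = (8 + 4·12 + 16)/6 = 72/6 = 12
te_Task 9 = (4 + 4·7 + 16)/6 = 48/6 = 8
te_Task 10 = (2 + 4·5 + 20)/6 = 42/6 = 7

Forward pass:
ES_Task 1 = 0; EF_Task 1 = 13
ES_Task 2 = 0; EF_Task 2 = 3
ES_Task 3 = 13; EF_Task 3 = 13+13 = 26
ES_Task 4 = 26; EF_Task 4 = 26+6 = 32
ES_Task 5 = max(EF_Task 2=3, EF_Task 3=26) = 26; EF_Task 5 = 26+5 = 31
ES_Task 6 = max(EF_Task 2=3, EF_Task 4=32) = 32; EF_Task 6 = 32+9 = 41
ES_Task 7 = max(EF_Task 1=13, EF_Task 4=32) = 32; EF_Task 7 = 32+3 = 35
ES_Task 8 = 41; EF_Task 8 = 41+12 = 53
ES_Task 9 = 26; EF_Task 9 = 26+8 = 34
ES_Task 10 = max(EF_Task 2=3, EF_Task 5=31, EF_Task 7=35, EF_Task 8=53, EF_Task 9=34) = 53; EF_Task 10 = 53+7 = 60
Expected project duration μ = 60 days. Critical path: Task 1 → Task 3 → Task 4 → Task 6 → Task 8 → Task 10.

60 days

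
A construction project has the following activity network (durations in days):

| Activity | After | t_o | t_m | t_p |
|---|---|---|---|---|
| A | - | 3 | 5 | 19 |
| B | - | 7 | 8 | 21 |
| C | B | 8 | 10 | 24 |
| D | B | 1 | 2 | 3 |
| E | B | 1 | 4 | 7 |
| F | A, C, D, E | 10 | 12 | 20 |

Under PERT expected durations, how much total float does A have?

15 days

te_A = (3 + 4·5 + 19)/6 = 42/6 = 7
te_B = (7 + 4·8 + 21)/6 = 60/6 = 10
te_C = (8 + 4·10 + 24)/6 = 72/6 = 12
te_D = (1 + 4·2 + 3)/6 = 12/6 = 2
te_E = (1 + 4·4 + 7)/6 = 24/6 = 4
te_F = (10 + 4·12 + 20)/6 = 78/6 = 13

Forward pass:
ES_A = 0; EF_A = 7
ES_B = 0; EF_B = 10
ES_C = 10; EF_C = 10+12 = 22
ES_D = 10; EF_D = 10+2 = 12
ES_E = 10; EF_E = 10+4 = 14
ES_F = max(EF_A=7, EF_C=22, EF_D=12, EF_E=14) = 22; EF_F = 22+13 = 35
Expected project duration μ = 35 days. Critical path: B → C → F.

Backward pass:
LF_F = 35; LS_F = 35−13 = 22
LF_E = LS_F = 22; LS_E = 22−4 = 18
LF_D = LS_F = 22; LS_D = 22−2 = 20
LF_C = LS_F = 22; LS_C = 22−12 = 10
LF_B = min(LS_C=10, LS_D=20, LS_E=18) = 10; LS_B = 10−10 = 0
LF_A = LS_F = 22; LS_A = 22−7 = 15
Slack_A = LS_A − ES_A = 15 − 0 = 15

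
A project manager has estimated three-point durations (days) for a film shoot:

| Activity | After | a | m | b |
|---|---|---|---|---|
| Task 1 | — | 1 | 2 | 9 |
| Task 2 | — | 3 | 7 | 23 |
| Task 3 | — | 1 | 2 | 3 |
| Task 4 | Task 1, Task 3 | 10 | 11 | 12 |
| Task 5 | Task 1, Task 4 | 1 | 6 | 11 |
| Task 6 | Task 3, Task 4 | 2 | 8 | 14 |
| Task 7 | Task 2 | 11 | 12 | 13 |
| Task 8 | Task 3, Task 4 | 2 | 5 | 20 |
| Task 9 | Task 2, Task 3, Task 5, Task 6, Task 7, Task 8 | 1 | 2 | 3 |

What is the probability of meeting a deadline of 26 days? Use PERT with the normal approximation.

0.793

te_Task 1 = (1 + 4·2 + 9)/6 = 18/6 = 3; σ²_Task 1 = ((9−1)/6)² = 1.778
te_Task 2 = (3 + 4·7 + 23)/6 = 54/6 = 9; σ²_Task 2 = ((23−3)/6)² = 11.111
te_Task 3 = (1 + 4·2 + 3)/6 = 12/6 = 2; σ²_Task 3 = ((3−1)/6)² = 0.111
te_Task 4 = (10 + 4·11 + 12)/6 = 66/6 = 11; σ²_Task 4 = ((12−10)/6)² = 0.111
te_Task 5 = (1 + 4·6 + 11)/6 = 36/6 = 6; σ²_Task 5 = ((11−1)/6)² = 2.778
te_Task 6 = (2 + 4·8 + 14)/6 = 48/6 = 8; σ²_Task 6 = ((14−2)/6)² = 4.000
te_Task 7 = (11 + 4·12 + 13)/6 = 72/6 = 12; σ²_Task 7 = ((13−11)/6)² = 0.111
te_Task 8 = (2 + 4·5 + 20)/6 = 42/6 = 7; σ²_Task 8 = ((20−2)/6)² = 9.000
te_Task 9 = (1 + 4·2 + 3)/6 = 12/6 = 2; σ²_Task 9 = ((3−1)/6)² = 0.111

Forward pass:
ES_Task 1 = 0; EF_Task 1 = 3
ES_Task 2 = 0; EF_Task 2 = 9
ES_Task 3 = 0; EF_Task 3 = 2
ES_Task 4 = max(EF_Task 1=3, EF_Task 3=2) = 3; EF_Task 4 = 3+11 = 14
ES_Task 5 = max(EF_Task 1=3, EF_Task 4=14) = 14; EF_Task 5 = 14+6 = 20
ES_Task 6 = max(EF_Task 3=2, EF_Task 4=14) = 14; EF_Task 6 = 14+8 = 22
ES_Task 7 = 9; EF_Task 7 = 9+12 = 21
ES_Task 8 = max(EF_Task 3=2, EF_Task 4=14) = 14; EF_Task 8 = 14+7 = 21
ES_Task 9 = max(EF_Task 2=9, EF_Task 3=2, EF_Task 5=20, EF_Task 6=22, EF_Task 7=21, EF_Task 8=21) = 22; EF_Task 9 = 22+2 = 24
Expected project duration μ = 24 days. Critical path: Task 1 → Task 4 → Task 6 → Task 9.

Variance along critical path = 1.778 + 0.111 + 4.000 + 0.111 = 6.000; σ = √6.000 = 2.449 days.
Z = (26 − 24) / 2.449 = 0.816
P(T ≤ 26) = Φ(0.816) ≈ 0.793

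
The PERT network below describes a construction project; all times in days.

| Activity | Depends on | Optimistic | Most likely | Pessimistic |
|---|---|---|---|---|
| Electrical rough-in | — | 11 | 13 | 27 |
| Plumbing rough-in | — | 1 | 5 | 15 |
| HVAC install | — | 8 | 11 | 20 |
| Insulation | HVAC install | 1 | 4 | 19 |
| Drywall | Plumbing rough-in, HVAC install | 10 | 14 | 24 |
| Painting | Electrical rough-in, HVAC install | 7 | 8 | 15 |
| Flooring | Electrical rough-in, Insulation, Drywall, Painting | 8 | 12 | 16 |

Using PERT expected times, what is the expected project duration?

39 days

te_Electrical rough-in = (11 + 4·13 + 27)/6 = 90/6 = 15
te_Plumbing rough-in = (1 + 4·5 + 15)/6 = 36/6 = 6
te_HVAC install = (8 + 4·11 + 20)/6 = 72/6 = 12
te_Insulation = (1 + 4·4 + 19)/6 = 36/6 = 6
te_Drywall = (10 + 4·14 + 24)/6 = 90/6 = 15
te_Painting = (7 + 4·8 + 15)/6 = 54/6 = 9
te_Flooring = (8 + 4·12 + 16)/6 = 72/6 = 12

Forward pass:
ES_Electrical rough-in = 0; EF_Electrical rough-in = 15
ES_Plumbing rough-in = 0; EF_Plumbing rough-in = 6
ES_HVAC install = 0; EF_HVAC install = 12
ES_Insulation = 12; EF_Insulation = 12+6 = 18
ES_Drywall = max(EF_Plumbing rough-in=6, EF_HVAC install=12) = 12; EF_Drywall = 12+15 = 27
ES_Painting = max(EF_Electrical rough-in=15, EF_HVAC install=12) = 15; EF_Painting = 15+9 = 24
ES_Flooring = max(EF_Electrical rough-in=15, EF_Insulation=18, EF_Drywall=27, EF_Painting=24) = 27; EF_Flooring = 27+12 = 39
Expected project duration μ = 39 days. Critical path: HVAC install → Drywall → Flooring.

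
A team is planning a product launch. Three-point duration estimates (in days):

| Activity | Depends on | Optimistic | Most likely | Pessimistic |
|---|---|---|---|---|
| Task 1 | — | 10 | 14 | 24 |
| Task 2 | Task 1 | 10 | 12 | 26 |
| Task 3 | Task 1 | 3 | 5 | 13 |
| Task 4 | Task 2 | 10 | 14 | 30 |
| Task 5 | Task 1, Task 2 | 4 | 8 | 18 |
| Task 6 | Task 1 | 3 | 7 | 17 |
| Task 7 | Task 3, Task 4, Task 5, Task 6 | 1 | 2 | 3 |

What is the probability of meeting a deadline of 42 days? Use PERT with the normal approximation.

te_Task 1 = (10 + 4·14 + 24)/6 = 90/6 = 15; σ²_Task 1 = ((24−10)/6)² = 5.444
te_Task 2 = (10 + 4·12 + 26)/6 = 84/6 = 14; σ²_Task 2 = ((26−10)/6)² = 7.111
te_Task 3 = (3 + 4·5 + 13)/6 = 36/6 = 6; σ²_Task 3 = ((13−3)/6)² = 2.778
te_Task 4 = (10 + 4·14 + 30)/6 = 96/6 = 16; σ²_Task 4 = ((30−10)/6)² = 11.111
te_Task 5 = (4 + 4·8 + 18)/6 = 54/6 = 9; σ²_Task 5 = ((18−4)/6)² = 5.444
te_Task 6 = (3 + 4·7 + 17)/6 = 48/6 = 8; σ²_Task 6 = ((17−3)/6)² = 5.444
te_Task 7 = (1 + 4·2 + 3)/6 = 12/6 = 2; σ²_Task 7 = ((3−1)/6)² = 0.111

Forward pass:
ES_Task 1 = 0; EF_Task 1 = 15
ES_Task 2 = 15; EF_Task 2 = 15+14 = 29
ES_Task 3 = 15; EF_Task 3 = 15+6 = 21
ES_Task 4 = 29; EF_Task 4 = 29+16 = 45
ES_Task 5 = max(EF_Task 1=15, EF_Task 2=29) = 29; EF_Task 5 = 29+9 = 38
ES_Task 6 = 15; EF_Task 6 = 15+8 = 23
ES_Task 7 = max(EF_Task 3=21, EF_Task 4=45, EF_Task 5=38, EF_Task 6=23) = 45; EF_Task 7 = 45+2 = 47
Expected project duration μ = 47 days. Critical path: Task 1 → Task 2 → Task 4 → Task 7.

Variance along critical path = 5.444 + 7.111 + 11.111 + 0.111 = 23.778; σ = √23.778 = 4.876 days.
Z = (42 − 47) / 4.876 = -1.025
P(T ≤ 42) = Φ(-1.025) ≈ 0.153

0.153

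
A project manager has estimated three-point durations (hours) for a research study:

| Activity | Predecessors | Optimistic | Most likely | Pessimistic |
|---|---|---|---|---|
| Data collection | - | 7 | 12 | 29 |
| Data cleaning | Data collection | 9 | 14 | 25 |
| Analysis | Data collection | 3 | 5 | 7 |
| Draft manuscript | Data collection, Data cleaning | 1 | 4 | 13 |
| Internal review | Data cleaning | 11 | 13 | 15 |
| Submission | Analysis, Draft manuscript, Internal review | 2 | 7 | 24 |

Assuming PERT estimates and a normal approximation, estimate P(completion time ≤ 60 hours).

0.937

te_Data collection = (7 + 4·12 + 29)/6 = 84/6 = 14; σ²_Data collection = ((29−7)/6)² = 13.444
te_Data cleaning = (9 + 4·14 + 25)/6 = 90/6 = 15; σ²_Data cleaning = ((25−9)/6)² = 7.111
te_Analysis = (3 + 4·5 + 7)/6 = 30/6 = 5; σ²_Analysis = ((7−3)/6)² = 0.444
te_Draft manuscript = (1 + 4·4 + 13)/6 = 30/6 = 5; σ²_Draft manuscript = ((13−1)/6)² = 4.000
te_Internal review = (11 + 4·13 + 15)/6 = 78/6 = 13; σ²_Internal review = ((15−11)/6)² = 0.444
te_Submission = (2 + 4·7 + 24)/6 = 54/6 = 9; σ²_Submission = ((24−2)/6)² = 13.444

Forward pass:
ES_Data collection = 0; EF_Data collection = 14
ES_Data cleaning = 14; EF_Data cleaning = 14+15 = 29
ES_Analysis = 14; EF_Analysis = 14+5 = 19
ES_Draft manuscript = max(EF_Data collection=14, EF_Data cleaning=29) = 29; EF_Draft manuscript = 29+5 = 34
ES_Internal review = 29; EF_Internal review = 29+13 = 42
ES_Submission = max(EF_Analysis=19, EF_Draft manuscript=34, EF_Internal review=42) = 42; EF_Submission = 42+9 = 51
Expected project duration μ = 51 hours. Critical path: Data collection → Data cleaning → Internal review → Submission.

Variance along critical path = 13.444 + 7.111 + 0.444 + 13.444 = 34.444; σ = √34.444 = 5.869 hours.
Z = (60 − 51) / 5.869 = 1.533
P(T ≤ 60) = Φ(1.533) ≈ 0.937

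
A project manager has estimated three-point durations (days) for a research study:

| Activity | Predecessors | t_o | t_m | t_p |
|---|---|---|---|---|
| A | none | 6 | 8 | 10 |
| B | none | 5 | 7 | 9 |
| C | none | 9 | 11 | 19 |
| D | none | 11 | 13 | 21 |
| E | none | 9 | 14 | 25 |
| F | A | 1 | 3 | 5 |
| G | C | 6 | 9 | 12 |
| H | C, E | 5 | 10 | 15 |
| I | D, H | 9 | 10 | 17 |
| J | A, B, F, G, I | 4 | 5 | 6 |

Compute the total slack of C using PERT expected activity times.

3 days

te_A = (6 + 4·8 + 10)/6 = 48/6 = 8
te_B = (5 + 4·7 + 9)/6 = 42/6 = 7
te_C = (9 + 4·11 + 19)/6 = 72/6 = 12
te_D = (11 + 4·13 + 21)/6 = 84/6 = 14
te_E = (9 + 4·14 + 25)/6 = 90/6 = 15
te_F = (1 + 4·3 + 5)/6 = 18/6 = 3
te_G = (6 + 4·9 + 12)/6 = 54/6 = 9
te_H = (5 + 4·10 + 15)/6 = 60/6 = 10
te_I = (9 + 4·10 + 17)/6 = 66/6 = 11
te_J = (4 + 4·5 + 6)/6 = 30/6 = 5

Forward pass:
ES_A = 0; EF_A = 8
ES_B = 0; EF_B = 7
ES_C = 0; EF_C = 12
ES_D = 0; EF_D = 14
ES_E = 0; EF_E = 15
ES_F = 8; EF_F = 8+3 = 11
ES_G = 12; EF_G = 12+9 = 21
ES_H = max(EF_C=12, EF_E=15) = 15; EF_H = 15+10 = 25
ES_I = max(EF_D=14, EF_H=25) = 25; EF_I = 25+11 = 36
ES_J = max(EF_A=8, EF_B=7, EF_F=11, EF_G=21, EF_I=36) = 36; EF_J = 36+5 = 41
Expected project duration μ = 41 days. Critical path: E → H → I → J.

Backward pass:
LF_J = 41; LS_J = 41−5 = 36
LF_I = LS_J = 36; LS_I = 36−11 = 25
LF_H = LS_I = 25; LS_H = 25−10 = 15
LF_G = LS_J = 36; LS_G = 36−9 = 27
LF_F = LS_J = 36; LS_F = 36−3 = 33
LF_E = LS_H = 15; LS_E = 15−15 = 0
LF_D = LS_I = 25; LS_D = 25−14 = 11
LF_C = min(LS_G=27, LS_H=15) = 15; LS_C = 15−12 = 3
LF_B = LS_J = 36; LS_B = 36−7 = 29
LF_A = min(LS_F=33, LS_J=36) = 33; LS_A = 33−8 = 25
Slack_C = LS_C − ES_C = 3 − 0 = 3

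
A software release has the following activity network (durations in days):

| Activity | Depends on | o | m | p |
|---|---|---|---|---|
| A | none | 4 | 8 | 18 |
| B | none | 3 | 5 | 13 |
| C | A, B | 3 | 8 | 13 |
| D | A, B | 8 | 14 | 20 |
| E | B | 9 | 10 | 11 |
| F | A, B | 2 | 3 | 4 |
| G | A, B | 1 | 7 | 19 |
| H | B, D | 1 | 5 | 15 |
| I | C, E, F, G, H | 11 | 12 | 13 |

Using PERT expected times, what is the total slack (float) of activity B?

te_A = (4 + 4·8 + 18)/6 = 54/6 = 9
te_B = (3 + 4·5 + 13)/6 = 36/6 = 6
te_C = (3 + 4·8 + 13)/6 = 48/6 = 8
te_D = (8 + 4·14 + 20)/6 = 84/6 = 14
te_E = (9 + 4·10 + 11)/6 = 60/6 = 10
te_F = (2 + 4·3 + 4)/6 = 18/6 = 3
te_G = (1 + 4·7 + 19)/6 = 48/6 = 8
te_H = (1 + 4·5 + 15)/6 = 36/6 = 6
te_I = (11 + 4·12 + 13)/6 = 72/6 = 12

Forward pass:
ES_A = 0; EF_A = 9
ES_B = 0; EF_B = 6
ES_C = max(EF_A=9, EF_B=6) = 9; EF_C = 9+8 = 17
ES_D = max(EF_A=9, EF_B=6) = 9; EF_D = 9+14 = 23
ES_E = 6; EF_E = 6+10 = 16
ES_F = max(EF_A=9, EF_B=6) = 9; EF_F = 9+3 = 12
ES_G = max(EF_A=9, EF_B=6) = 9; EF_G = 9+8 = 17
ES_H = max(EF_B=6, EF_D=23) = 23; EF_H = 23+6 = 29
ES_I = max(EF_C=17, EF_E=16, EF_F=12, EF_G=17, EF_H=29) = 29; EF_I = 29+12 = 41
Expected project duration μ = 41 days. Critical path: A → D → H → I.

Backward pass:
LF_I = 41; LS_I = 41−12 = 29
LF_H = LS_I = 29; LS_H = 29−6 = 23
LF_G = LS_I = 29; LS_G = 29−8 = 21
LF_F = LS_I = 29; LS_F = 29−3 = 26
LF_E = LS_I = 29; LS_E = 29−10 = 19
LF_D = LS_H = 23; LS_D = 23−14 = 9
LF_C = LS_I = 29; LS_C = 29−8 = 21
LF_B = min(LS_C=21, LS_D=9, LS_E=19, LS_F=26, LS_G=21, LS_H=23) = 9; LS_B = 9−6 = 3
LF_A = min(LS_C=21, LS_D=9, LS_F=26, LS_G=21) = 9; LS_A = 9−9 = 0
Slack_B = LS_B − ES_B = 3 − 0 = 3

3 days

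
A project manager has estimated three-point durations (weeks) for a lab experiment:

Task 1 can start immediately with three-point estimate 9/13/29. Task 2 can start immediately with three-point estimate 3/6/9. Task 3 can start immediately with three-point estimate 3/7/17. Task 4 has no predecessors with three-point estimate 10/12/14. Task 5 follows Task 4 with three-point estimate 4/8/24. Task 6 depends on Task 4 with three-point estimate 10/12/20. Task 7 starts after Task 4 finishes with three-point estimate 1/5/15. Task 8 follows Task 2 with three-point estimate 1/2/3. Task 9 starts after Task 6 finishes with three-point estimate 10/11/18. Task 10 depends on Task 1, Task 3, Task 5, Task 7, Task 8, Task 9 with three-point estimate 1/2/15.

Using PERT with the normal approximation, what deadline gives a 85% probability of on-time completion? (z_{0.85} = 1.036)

te_Task 1 = (9 + 4·13 + 29)/6 = 90/6 = 15; σ²_Task 1 = ((29−9)/6)² = 11.111
te_Task 2 = (3 + 4·6 + 9)/6 = 36/6 = 6; σ²_Task 2 = ((9−3)/6)² = 1.000
te_Task 3 = (3 + 4·7 + 17)/6 = 48/6 = 8; σ²_Task 3 = ((17−3)/6)² = 5.444
te_Task 4 = (10 + 4·12 + 14)/6 = 72/6 = 12; σ²_Task 4 = ((14−10)/6)² = 0.444
te_Task 5 = (4 + 4·8 + 24)/6 = 60/6 = 10; σ²_Task 5 = ((24−4)/6)² = 11.111
te_Task 6 = (10 + 4·12 + 20)/6 = 78/6 = 13; σ²_Task 6 = ((20−10)/6)² = 2.778
te_Task 7 = (1 + 4·5 + 15)/6 = 36/6 = 6; σ²_Task 7 = ((15−1)/6)² = 5.444
te_Task 8 = (1 + 4·2 + 3)/6 = 12/6 = 2; σ²_Task 8 = ((3−1)/6)² = 0.111
te_Task 9 = (10 + 4·11 + 18)/6 = 72/6 = 12; σ²_Task 9 = ((18−10)/6)² = 1.778
te_Task 10 = (1 + 4·2 + 15)/6 = 24/6 = 4; σ²_Task 10 = ((15−1)/6)² = 5.444

Forward pass:
ES_Task 1 = 0; EF_Task 1 = 15
ES_Task 2 = 0; EF_Task 2 = 6
ES_Task 3 = 0; EF_Task 3 = 8
ES_Task 4 = 0; EF_Task 4 = 12
ES_Task 5 = 12; EF_Task 5 = 12+10 = 22
ES_Task 6 = 12; EF_Task 6 = 12+13 = 25
ES_Task 7 = 12; EF_Task 7 = 12+6 = 18
ES_Task 8 = 6; EF_Task 8 = 6+2 = 8
ES_Task 9 = 25; EF_Task 9 = 25+12 = 37
ES_Task 10 = max(EF_Task 1=15, EF_Task 3=8, EF_Task 5=22, EF_Task 7=18, EF_Task 8=8, EF_Task 9=37) = 37; EF_Task 10 = 37+4 = 41
Expected project duration μ = 41 weeks. Critical path: Task 4 → Task 6 → Task 9 → Task 10.

Variance along critical path = 0.444 + 2.778 + 1.778 + 5.444 = 10.444; σ = 3.232 weeks.
D = μ + z·σ = 41 + 1.036·3.232 = 44.3 weeks

44.3 weeks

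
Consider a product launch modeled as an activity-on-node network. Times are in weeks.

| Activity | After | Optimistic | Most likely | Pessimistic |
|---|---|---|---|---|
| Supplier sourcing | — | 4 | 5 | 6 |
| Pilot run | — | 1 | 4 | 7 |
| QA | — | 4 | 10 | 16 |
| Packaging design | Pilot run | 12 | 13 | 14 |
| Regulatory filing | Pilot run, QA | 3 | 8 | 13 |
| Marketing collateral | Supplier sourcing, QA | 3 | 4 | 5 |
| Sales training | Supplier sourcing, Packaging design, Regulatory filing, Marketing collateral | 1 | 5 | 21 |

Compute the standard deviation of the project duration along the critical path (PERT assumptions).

te_Supplier sourcing = (4 + 4·5 + 6)/6 = 30/6 = 5; σ²_Supplier sourcing = ((6−4)/6)² = 0.111
te_Pilot run = (1 + 4·4 + 7)/6 = 24/6 = 4; σ²_Pilot run = ((7−1)/6)² = 1.000
te_QA = (4 + 4·10 + 16)/6 = 60/6 = 10; σ²_QA = ((16−4)/6)² = 4.000
te_Packaging design = (12 + 4·13 + 14)/6 = 78/6 = 13; σ²_Packaging design = ((14−12)/6)² = 0.111
te_Regulatory filing = (3 + 4·8 + 13)/6 = 48/6 = 8; σ²_Regulatory filing = ((13−3)/6)² = 2.778
te_Marketing collateral = (3 + 4·4 + 5)/6 = 24/6 = 4; σ²_Marketing collateral = ((5−3)/6)² = 0.111
te_Sales training = (1 + 4·5 + 21)/6 = 42/6 = 7; σ²_Sales training = ((21−1)/6)² = 11.111

Forward pass:
ES_Supplier sourcing = 0; EF_Supplier sourcing = 5
ES_Pilot run = 0; EF_Pilot run = 4
ES_QA = 0; EF_QA = 10
ES_Packaging design = 4; EF_Packaging design = 4+13 = 17
ES_Regulatory filing = max(EF_Pilot run=4, EF_QA=10) = 10; EF_Regulatory filing = 10+8 = 18
ES_Marketing collateral = max(EF_Supplier sourcing=5, EF_QA=10) = 10; EF_Marketing collateral = 10+4 = 14
ES_Sales training = max(EF_Supplier sourcing=5, EF_Packaging design=17, EF_Regulatory filing=18, EF_Marketing collateral=14) = 18; EF_Sales training = 18+7 = 25
Expected project duration μ = 25 weeks. Critical path: QA → Regulatory filing → Sales training.

Variance along critical path = 4.000 + 2.778 + 11.111 = 17.889
σ = √17.889 = 4.230 weeks

4.23 weeks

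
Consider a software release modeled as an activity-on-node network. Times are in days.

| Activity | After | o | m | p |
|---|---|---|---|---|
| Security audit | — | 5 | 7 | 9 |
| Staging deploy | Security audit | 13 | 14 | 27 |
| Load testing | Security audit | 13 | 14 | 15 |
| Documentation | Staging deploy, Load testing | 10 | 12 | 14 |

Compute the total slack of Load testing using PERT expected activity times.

2 days

te_Security audit = (5 + 4·7 + 9)/6 = 42/6 = 7
te_Staging deploy = (13 + 4·14 + 27)/6 = 96/6 = 16
te_Load testing = (13 + 4·14 + 15)/6 = 84/6 = 14
te_Documentation = (10 + 4·12 + 14)/6 = 72/6 = 12

Forward pass:
ES_Security audit = 0; EF_Security audit = 7
ES_Staging deploy = 7; EF_Staging deploy = 7+16 = 23
ES_Load testing = 7; EF_Load testing = 7+14 = 21
ES_Documentation = max(EF_Staging deploy=23, EF_Load testing=21) = 23; EF_Documentation = 23+12 = 35
Expected project duration μ = 35 days. Critical path: Security audit → Staging deploy → Documentation.

Backward pass:
LF_Documentation = 35; LS_Documentation = 35−12 = 23
LF_Load testing = LS_Documentation = 23; LS_Load testing = 23−14 = 9
LF_Staging deploy = LS_Documentation = 23; LS_Staging deploy = 23−16 = 7
LF_Security audit = min(LS_Staging deploy=7, LS_Load testing=9) = 7; LS_Security audit = 7−7 = 0
Slack_Load testing = LS_Load testing − ES_Load testing = 9 − 7 = 2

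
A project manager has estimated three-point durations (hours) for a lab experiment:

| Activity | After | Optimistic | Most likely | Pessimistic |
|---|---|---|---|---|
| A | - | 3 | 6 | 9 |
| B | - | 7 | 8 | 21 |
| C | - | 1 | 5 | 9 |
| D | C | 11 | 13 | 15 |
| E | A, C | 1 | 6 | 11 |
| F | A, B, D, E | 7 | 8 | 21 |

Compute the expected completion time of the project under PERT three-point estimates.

te_A = (3 + 4·6 + 9)/6 = 36/6 = 6
te_B = (7 + 4·8 + 21)/6 = 60/6 = 10
te_C = (1 + 4·5 + 9)/6 = 30/6 = 5
te_D = (11 + 4·13 + 15)/6 = 78/6 = 13
te_E = (1 + 4·6 + 11)/6 = 36/6 = 6
te_F = (7 + 4·8 + 21)/6 = 60/6 = 10

Forward pass:
ES_A = 0; EF_A = 6
ES_B = 0; EF_B = 10
ES_C = 0; EF_C = 5
ES_D = 5; EF_D = 5+13 = 18
ES_E = max(EF_A=6, EF_C=5) = 6; EF_E = 6+6 = 12
ES_F = max(EF_A=6, EF_B=10, EF_D=18, EF_E=12) = 18; EF_F = 18+10 = 28
Expected project duration μ = 28 hours. Critical path: C → D → F.

28 hours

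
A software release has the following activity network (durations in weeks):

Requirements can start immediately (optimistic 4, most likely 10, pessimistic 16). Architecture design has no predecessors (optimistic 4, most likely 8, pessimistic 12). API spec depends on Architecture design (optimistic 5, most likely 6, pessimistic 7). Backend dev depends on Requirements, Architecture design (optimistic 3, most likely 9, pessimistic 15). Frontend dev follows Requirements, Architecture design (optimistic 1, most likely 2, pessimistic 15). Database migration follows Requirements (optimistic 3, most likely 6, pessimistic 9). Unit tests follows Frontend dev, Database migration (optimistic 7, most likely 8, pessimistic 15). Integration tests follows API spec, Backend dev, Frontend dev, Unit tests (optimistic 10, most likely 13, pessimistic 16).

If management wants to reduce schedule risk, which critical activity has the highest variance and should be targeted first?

Requirements

te_Requirements = (4 + 4·10 + 16)/6 = 60/6 = 10; σ²_Requirements = ((16−4)/6)² = 4.000
te_Architecture design = (4 + 4·8 + 12)/6 = 48/6 = 8; σ²_Architecture design = ((12−4)/6)² = 1.778
te_API spec = (5 + 4·6 + 7)/6 = 36/6 = 6; σ²_API spec = ((7−5)/6)² = 0.111
te_Backend dev = (3 + 4·9 + 15)/6 = 54/6 = 9; σ²_Backend dev = ((15−3)/6)² = 4.000
te_Frontend dev = (1 + 4·2 + 15)/6 = 24/6 = 4; σ²_Frontend dev = ((15−1)/6)² = 5.444
te_Database migration = (3 + 4·6 + 9)/6 = 36/6 = 6; σ²_Database migration = ((9−3)/6)² = 1.000
te_Unit tests = (7 + 4·8 + 15)/6 = 54/6 = 9; σ²_Unit tests = ((15−7)/6)² = 1.778
te_Integration tests = (10 + 4·13 + 16)/6 = 78/6 = 13; σ²_Integration tests = ((16−10)/6)² = 1.000

Forward pass:
ES_Requirements = 0; EF_Requirements = 10
ES_Architecture design = 0; EF_Architecture design = 8
ES_API spec = 8; EF_API spec = 8+6 = 14
ES_Backend dev = max(EF_Requirements=10, EF_Architecture design=8) = 10; EF_Backend dev = 10+9 = 19
ES_Frontend dev = max(EF_Requirements=10, EF_Architecture design=8) = 10; EF_Frontend dev = 10+4 = 14
ES_Database migration = 10; EF_Database migration = 10+6 = 16
ES_Unit tests = max(EF_Frontend dev=14, EF_Database migration=16) = 16; EF_Unit tests = 16+9 = 25
ES_Integration tests = max(EF_API spec=14, EF_Backend dev=19, EF_Frontend dev=14, EF_Unit tests=25) = 25; EF_Integration tests = 25+13 = 38
Expected project duration μ = 38 weeks. Critical path: Requirements → Database migration → Unit tests → Integration tests.

Variances on critical path: σ²_Requirements=4.000, σ²_Database migration=1.000, σ²_Unit tests=1.778, σ²_Integration tests=1.000.
Largest is σ²_Requirements = 4.000.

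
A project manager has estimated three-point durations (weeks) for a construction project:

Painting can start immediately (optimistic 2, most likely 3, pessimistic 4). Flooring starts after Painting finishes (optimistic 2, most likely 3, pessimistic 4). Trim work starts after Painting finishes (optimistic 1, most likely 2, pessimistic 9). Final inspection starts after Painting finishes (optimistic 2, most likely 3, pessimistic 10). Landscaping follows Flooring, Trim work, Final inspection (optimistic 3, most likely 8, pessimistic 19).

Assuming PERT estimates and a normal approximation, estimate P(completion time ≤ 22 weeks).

te_Painting = (2 + 4·3 + 4)/6 = 18/6 = 3; σ²_Painting = ((4−2)/6)² = 0.111
te_Flooring = (2 + 4·3 + 4)/6 = 18/6 = 3; σ²_Flooring = ((4−2)/6)² = 0.111
te_Trim work = (1 + 4·2 + 9)/6 = 18/6 = 3; σ²_Trim work = ((9−1)/6)² = 1.778
te_Final inspection = (2 + 4·3 + 10)/6 = 24/6 = 4; σ²_Final inspection = ((10−2)/6)² = 1.778
te_Landscaping = (3 + 4·8 + 19)/6 = 54/6 = 9; σ²_Landscaping = ((19−3)/6)² = 7.111

Forward pass:
ES_Painting = 0; EF_Painting = 3
ES_Flooring = 3; EF_Flooring = 3+3 = 6
ES_Trim work = 3; EF_Trim work = 3+3 = 6
ES_Final inspection = 3; EF_Final inspection = 3+4 = 7
ES_Landscaping = max(EF_Flooring=6, EF_Trim work=6, EF_Final inspection=7) = 7; EF_Landscaping = 7+9 = 16
Expected project duration μ = 16 weeks. Critical path: Painting → Final inspection → Landscaping.

Variance along critical path = 0.111 + 1.778 + 7.111 = 9.000; σ = √9.000 = 3.000 weeks.
Z = (22 − 16) / 3.000 = 2.000
P(T ≤ 22) = Φ(2.000) ≈ 0.977

0.977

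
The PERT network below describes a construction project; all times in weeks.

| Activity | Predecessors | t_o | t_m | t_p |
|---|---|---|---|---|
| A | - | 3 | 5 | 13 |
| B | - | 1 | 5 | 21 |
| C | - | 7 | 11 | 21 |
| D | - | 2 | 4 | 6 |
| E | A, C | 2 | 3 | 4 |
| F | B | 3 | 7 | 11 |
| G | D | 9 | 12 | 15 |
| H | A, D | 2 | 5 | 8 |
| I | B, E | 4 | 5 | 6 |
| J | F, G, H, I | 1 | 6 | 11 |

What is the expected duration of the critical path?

te_A = (3 + 4·5 + 13)/6 = 36/6 = 6
te_B = (1 + 4·5 + 21)/6 = 42/6 = 7
te_C = (7 + 4·11 + 21)/6 = 72/6 = 12
te_D = (2 + 4·4 + 6)/6 = 24/6 = 4
te_E = (2 + 4·3 + 4)/6 = 18/6 = 3
te_F = (3 + 4·7 + 11)/6 = 42/6 = 7
te_G = (9 + 4·12 + 15)/6 = 72/6 = 12
te_H = (2 + 4·5 + 8)/6 = 30/6 = 5
te_I = (4 + 4·5 + 6)/6 = 30/6 = 5
te_J = (1 + 4·6 + 11)/6 = 36/6 = 6

Forward pass:
ES_A = 0; EF_A = 6
ES_B = 0; EF_B = 7
ES_C = 0; EF_C = 12
ES_D = 0; EF_D = 4
ES_E = max(EF_A=6, EF_C=12) = 12; EF_E = 12+3 = 15
ES_F = 7; EF_F = 7+7 = 14
ES_G = 4; EF_G = 4+12 = 16
ES_H = max(EF_A=6, EF_D=4) = 6; EF_H = 6+5 = 11
ES_I = max(EF_B=7, EF_E=15) = 15; EF_I = 15+5 = 20
ES_J = max(EF_F=14, EF_G=16, EF_H=11, EF_I=20) = 20; EF_J = 20+6 = 26
Expected project duration μ = 26 weeks. Critical path: C → E → I → J.

26 weeks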